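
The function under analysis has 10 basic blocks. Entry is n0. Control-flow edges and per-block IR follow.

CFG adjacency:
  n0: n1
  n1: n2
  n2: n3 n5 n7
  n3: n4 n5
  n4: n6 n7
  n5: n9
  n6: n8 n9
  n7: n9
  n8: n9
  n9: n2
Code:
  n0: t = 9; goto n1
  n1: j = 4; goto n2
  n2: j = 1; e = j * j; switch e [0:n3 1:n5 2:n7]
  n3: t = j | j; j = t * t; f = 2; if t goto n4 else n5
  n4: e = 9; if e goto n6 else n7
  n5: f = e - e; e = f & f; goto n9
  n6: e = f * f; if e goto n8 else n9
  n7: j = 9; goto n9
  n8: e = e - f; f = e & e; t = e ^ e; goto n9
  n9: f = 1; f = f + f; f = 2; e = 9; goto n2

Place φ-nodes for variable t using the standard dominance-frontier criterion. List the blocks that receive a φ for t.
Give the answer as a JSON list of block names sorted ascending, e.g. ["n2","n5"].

Answer: ["n2", "n5", "n7", "n9"]

Working:
idom tree: n1←n0 n2←n1 n3←n2 n4←n3 n5←n2 n6←n4 n7←n2 n8←n6 n9←n2
Dom at joins:
  n2: preds {n1,n9}: {n0,n1} ∩ {n0,n1,n2,n9} = {n0,n1}; idom=n1
  n5: preds {n2,n3}: {n0,n1,n2} ∩ {n0,n1,n2,n3} = {n0,n1,n2}; idom=n2
  n7: preds {n2,n4}: {n0,n1,n2} ∩ {n0,n1,n2,n3,n4} = {n0,n1,n2}; idom=n2
  n9: preds {n5,n6,n7,n8}: {n0,n1,n2,n5} ∩ {n0,n1,n2,n3,n4,n6} ∩ {n0,n1,n2,n7} ∩ {n0,n1,n2,n3,n4,n6,n8} = {n0,n1,n2}; idom=n2

DF derivation:
  n2←n1: walk · to n1
  n2←n9: walk n9→n2 to n1
  n5←n2: walk · to n2
  n5←n3: walk n3 to n2
  n7←n2: walk · to n2
  n7←n4: walk n4→n3 to n2
  n9←n5: walk n5 to n2
  n9←n6: walk n6→n4→n3 to n2
  n9←n7: walk n7 to n2
  n9←n8: walk n8→n6→n4→n3 to n2
  DF(n0)=∅
  DF(n1)=∅
  DF(n2)={n2}
  DF(n3)={n5,n7,n9}
  DF(n4)={n7,n9}
  DF(n5)={n9}
  DF(n6)={n9}
  DF(n7)={n9}
  DF(n8)={n9}
  DF(n9)={n2}

φ for t: defs {n0,n3,n8}
  DF⁺ = {n2,n5,n7,n9}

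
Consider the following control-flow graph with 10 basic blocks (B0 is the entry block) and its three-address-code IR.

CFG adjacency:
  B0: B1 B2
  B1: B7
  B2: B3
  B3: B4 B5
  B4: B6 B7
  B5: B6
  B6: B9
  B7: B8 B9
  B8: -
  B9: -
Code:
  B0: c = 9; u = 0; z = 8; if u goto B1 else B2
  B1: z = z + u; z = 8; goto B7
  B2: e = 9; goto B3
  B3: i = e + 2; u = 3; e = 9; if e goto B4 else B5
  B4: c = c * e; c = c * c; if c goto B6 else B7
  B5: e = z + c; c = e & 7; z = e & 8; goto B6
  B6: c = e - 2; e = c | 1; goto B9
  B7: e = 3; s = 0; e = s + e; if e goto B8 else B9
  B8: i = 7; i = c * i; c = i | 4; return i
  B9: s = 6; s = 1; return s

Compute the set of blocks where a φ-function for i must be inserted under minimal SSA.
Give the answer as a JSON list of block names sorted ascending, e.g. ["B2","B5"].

Answer: ["B7", "B9"]

Analysis:
idom tree: B1←B0 B2←B0 B3←B2 B4←B3 B5←B3 B6←B3 B7←B0 B8←B7 B9←B0
Dom∩ at merges:
  B6: preds {B4,B5}: {B0,B2,B3,B4} ∩ {B0,B2,B3,B5} = {B0,B2,B3}; idom=B3
  B7: preds {B1,B4}: {B0,B1} ∩ {B0,B2,B3,B4} = {B0}; idom=B0
  B9: preds {B6,B7}: {B0,B2,B3,B6} ∩ {B0,B7} = {B0}; idom=B0

Frontier:
  join B6 pred B4: B4 stop@B3
  join B6 pred B5: B5 stop@B3
  join B7 pred B1: B1 stop@B0
  join B7 pred B4: B4→B3→B2 stop@B0
  join B9 pred B6: B6→B3→B2 stop@B0
  join B9 pred B7: B7 stop@B0
  DF(B0)=∅
  DF(B1)={B7}
  DF(B2)={B7,B9}
  DF(B3)={B7,B9}
  DF(B4)={B6,B7}
  DF(B5)={B6}
  DF(B6)={B9}
  DF(B7)={B9}
  DF(B8)=∅
  DF(B9)=∅

φ for i: defs {B3,B8}
  DF⁺ = {B7,B9}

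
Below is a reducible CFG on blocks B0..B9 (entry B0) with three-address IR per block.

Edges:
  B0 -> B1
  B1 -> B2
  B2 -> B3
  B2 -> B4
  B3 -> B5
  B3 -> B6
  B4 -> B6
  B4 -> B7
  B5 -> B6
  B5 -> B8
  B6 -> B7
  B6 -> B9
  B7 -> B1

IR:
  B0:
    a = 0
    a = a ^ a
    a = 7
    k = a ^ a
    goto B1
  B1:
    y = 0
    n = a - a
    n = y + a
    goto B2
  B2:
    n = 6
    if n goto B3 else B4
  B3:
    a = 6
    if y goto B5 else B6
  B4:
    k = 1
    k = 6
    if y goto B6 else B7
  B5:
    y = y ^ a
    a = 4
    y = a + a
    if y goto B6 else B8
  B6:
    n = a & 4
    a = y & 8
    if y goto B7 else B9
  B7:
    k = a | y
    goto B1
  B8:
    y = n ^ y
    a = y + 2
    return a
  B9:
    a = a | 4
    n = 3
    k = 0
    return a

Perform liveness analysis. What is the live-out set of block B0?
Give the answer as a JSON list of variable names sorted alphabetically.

Per-block:
  B0: {a,k} / ∅
  B1: {n,y} / {a}
  B2: {n} / ∅
  B3: {a} / {y}
  B4: {k} / {y}
  B5: {a,y} / {a,y}
  B6: {a,n} / {a,y}
  B7: {k} / {a,y}
  B8: {a,y} / {n,y}
  B9: {a,k,n} / {a}

Liveness:
  live B0: ∅→{a}
  live B1: {a}→{a,y}
  live B2: {a,y}→{a,n,y}
  live B3: {n,y}→{a,n,y}
  live B4: {a,y}→{a,y}
  live B5: {a,n,y}→{a,n,y}
  live B6: {a,y}→{a,y}
  live B7: {a,y}→{a}
  live B8: {n,y}→∅
  live B9: {a}→∅

live-out(B0) = ["a"]

Answer: ["a"]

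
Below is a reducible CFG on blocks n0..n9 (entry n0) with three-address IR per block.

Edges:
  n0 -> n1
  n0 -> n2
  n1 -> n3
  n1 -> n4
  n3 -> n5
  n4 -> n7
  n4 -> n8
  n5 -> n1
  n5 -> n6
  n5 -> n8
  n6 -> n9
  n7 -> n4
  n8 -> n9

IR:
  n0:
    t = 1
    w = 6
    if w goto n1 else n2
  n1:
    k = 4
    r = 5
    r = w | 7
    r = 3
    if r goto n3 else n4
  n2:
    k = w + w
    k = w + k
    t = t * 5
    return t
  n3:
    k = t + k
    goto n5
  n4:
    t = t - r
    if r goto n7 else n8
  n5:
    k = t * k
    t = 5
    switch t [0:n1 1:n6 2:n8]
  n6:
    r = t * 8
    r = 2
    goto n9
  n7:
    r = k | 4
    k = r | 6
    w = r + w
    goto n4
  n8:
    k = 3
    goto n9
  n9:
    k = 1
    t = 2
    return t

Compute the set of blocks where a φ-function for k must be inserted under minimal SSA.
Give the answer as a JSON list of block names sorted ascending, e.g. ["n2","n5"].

Answer: ["n1", "n4", "n8", "n9"]

Working:
idom tree: n1←n0 n2←n0 n3←n1 n4←n1 n5←n3 n6←n5 n7←n4 n8←n1 n9←n1
Dom at joins:
  n1: preds {n0,n5}: {n0} ∩ {n0,n1,n3,n5} = {n0}; idom=n0
  n4: preds {n1,n7}: {n0,n1} ∩ {n0,n1,n4,n7} = {n0,n1}; idom=n1
  n8: preds {n4,n5}: {n0,n1,n4} ∩ {n0,n1,n3,n5} = {n0,n1}; idom=n1
  n9: preds {n6,n8}: {n0,n1,n3,n5,n6} ∩ {n0,n1,n8} = {n0,n1}; idom=n1

Frontier:
  join n1 pred n0: · stop@n0
  join n1 pred n5: n5→n3→n1 stop@n0
  join n4 pred n1: · stop@n1
  join n4 pred n7: n7→n4 stop@n1
  join n8 pred n4: n4 stop@n1
  join n8 pred n5: n5→n3 stop@n1
  join n9 pred n6: n6→n5→n3 stop@n1
  join n9 pred n8: n8 stop@n1
  n0 → ∅
  n1 → {n1}
  n2 → ∅
  n3 → {n1,n8,n9}
  n4 → {n4,n8}
  n5 → {n1,n8,n9}
  n6 → {n9}
  n7 → {n4}
  n8 → {n9}
  n9 → ∅

φ for k: defs {n1,n2,n3,n5,n7,n8,n9}
  DF⁺ = {n1,n4,n8,n9}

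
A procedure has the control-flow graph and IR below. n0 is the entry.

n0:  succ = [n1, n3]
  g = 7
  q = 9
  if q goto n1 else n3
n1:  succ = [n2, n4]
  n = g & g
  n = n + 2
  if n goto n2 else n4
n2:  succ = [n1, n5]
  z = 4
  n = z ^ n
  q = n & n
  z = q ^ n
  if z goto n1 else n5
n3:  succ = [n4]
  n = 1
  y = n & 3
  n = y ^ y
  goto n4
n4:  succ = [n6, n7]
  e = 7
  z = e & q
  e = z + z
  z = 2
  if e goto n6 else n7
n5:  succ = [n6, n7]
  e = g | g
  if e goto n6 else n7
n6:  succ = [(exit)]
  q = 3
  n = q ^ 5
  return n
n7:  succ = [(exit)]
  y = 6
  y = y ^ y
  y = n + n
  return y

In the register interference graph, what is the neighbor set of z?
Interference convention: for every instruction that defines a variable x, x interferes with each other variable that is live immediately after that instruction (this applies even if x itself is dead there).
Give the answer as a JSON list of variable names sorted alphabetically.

Answer: ["e", "g", "n", "q"]

Derivation:
def/use:
  n0: def={g,q} ue=∅
  n1: def={n} ue={g}
  n2: def={n,q,z} ue={n}
  n3: def={n,y} ue=∅
  n4: def={e,z} ue={q}
  n5: def={e} ue={g}
  n6: def={n,q} ue=∅
  n7: def={y} ue={n}

Liveness:
  live n0: ∅→{g,q}
  live n1: {g,q}→{g,n,q}
  live n2: {g,n}→{g,n,q}
  live n3: {q}→{n,q}
  live n4: {n,q}→{n}
  live n5: {g,n}→{n}
  live n6: ∅→∅
  live n7: {n}→∅

Interfere edges:
  e — {n,q,z}
  g — {n,q,z}
  n — {e,g,q,y,z}
  q — {e,g,n,y,z}
  y — {n,q}
  z — {e,g,n,q}

N(z) = ["e", "g", "n", "q"]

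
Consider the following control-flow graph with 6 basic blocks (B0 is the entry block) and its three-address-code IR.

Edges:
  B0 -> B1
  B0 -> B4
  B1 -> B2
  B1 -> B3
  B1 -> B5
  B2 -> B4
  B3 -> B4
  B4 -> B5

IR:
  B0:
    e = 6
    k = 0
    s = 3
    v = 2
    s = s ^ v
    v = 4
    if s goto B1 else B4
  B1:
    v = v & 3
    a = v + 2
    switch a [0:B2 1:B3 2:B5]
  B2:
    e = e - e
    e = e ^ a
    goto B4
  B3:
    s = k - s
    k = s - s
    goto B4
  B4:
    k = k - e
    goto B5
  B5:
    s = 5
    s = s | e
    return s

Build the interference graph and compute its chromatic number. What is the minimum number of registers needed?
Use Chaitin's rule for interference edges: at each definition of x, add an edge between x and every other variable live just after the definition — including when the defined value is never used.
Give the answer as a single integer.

def/use:
  B0 def {e,k,s,v} use ∅
  B1 def {a,v} use {v}
  B2 def {e} use {a,e}
  B3 def {k,s} use {k,s}
  B4 def {k} use {e,k}
  B5 def {s} use {e}

Liveness:
  B0 li=∅ lo={e,k,s,v}
  B1 li={e,k,s,v} lo={a,e,k,s}
  B2 li={a,e,k} lo={e,k}
  B3 li={e,k,s} lo={e,k}
  B4 li={e,k} lo={e}
  B5 li={e} lo=∅

Interference:
  a: {e,k,s}
  e: {a,k,s,v}
  k: {a,e,s,v}
  s: {a,e,k,v}
  v: {e,k,s}

Colouring:
  lower bound: {a,e,k,s} mutually conflict ⇒ χ ≥ 4
  assign a→R3 e→R0 k→R1 s→R2 v→R3 — no edge inside a register ⇒ χ ≤ 4
  χ = 4

Answer: 4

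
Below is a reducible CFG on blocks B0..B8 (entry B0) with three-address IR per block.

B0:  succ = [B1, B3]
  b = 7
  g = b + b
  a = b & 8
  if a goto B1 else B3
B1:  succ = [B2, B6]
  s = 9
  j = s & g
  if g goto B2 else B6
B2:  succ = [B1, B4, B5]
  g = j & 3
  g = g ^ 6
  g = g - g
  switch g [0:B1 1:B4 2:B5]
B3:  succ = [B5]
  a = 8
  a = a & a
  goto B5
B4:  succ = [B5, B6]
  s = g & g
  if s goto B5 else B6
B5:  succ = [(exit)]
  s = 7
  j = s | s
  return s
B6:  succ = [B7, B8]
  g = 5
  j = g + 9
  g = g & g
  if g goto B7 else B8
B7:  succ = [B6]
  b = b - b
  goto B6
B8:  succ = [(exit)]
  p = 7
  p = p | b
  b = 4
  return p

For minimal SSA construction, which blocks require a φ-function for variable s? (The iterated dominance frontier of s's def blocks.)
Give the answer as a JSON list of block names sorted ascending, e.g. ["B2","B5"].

idom tree: B1←B0 B2←B1 B3←B0 B4←B2 B5←B0 B6←B1 B7←B6 B8←B6
Dom∩ at merges:
  B1: preds {B0,B2}: {B0} ∩ {B0,B1,B2} = {B0}; idom=B0
  B5: preds {B2,B3,B4}: {B0,B1,B2} ∩ {B0,B3} ∩ {B0,B1,B2,B4} = {B0}; idom=B0
  B6: preds {B1,B4,B7}: {B0,B1} ∩ {B0,B1,B2,B4} ∩ {B0,B1,B6,B7} = {B0,B1}; idom=B1

Frontier:
  join B1 pred B0: · stop@B0
  join B1 pred B2: B2→B1 stop@B0
  join B5 pred B2: B2→B1 stop@B0
  join B5 pred B3: B3 stop@B0
  join B5 pred B4: B4→B2→B1 stop@B0
  join B6 pred B1: · stop@B1
  join B6 pred B4: B4→B2 stop@B1
  join B6 pred B7: B7→B6 stop@B1
  DF(B0)=∅
  DF(B1)={B1,B5}
  DF(B2)={B1,B5,B6}
  DF(B3)={B5}
  DF(B4)={B5,B6}
  DF(B5)=∅
  DF(B6)={B6}
  DF(B7)={B6}
  DF(B8)=∅

φ for s: defs {B1,B4,B5}
  DF⁺ = {B1,B5,B6}

Answer: ["B1", "B5", "B6"]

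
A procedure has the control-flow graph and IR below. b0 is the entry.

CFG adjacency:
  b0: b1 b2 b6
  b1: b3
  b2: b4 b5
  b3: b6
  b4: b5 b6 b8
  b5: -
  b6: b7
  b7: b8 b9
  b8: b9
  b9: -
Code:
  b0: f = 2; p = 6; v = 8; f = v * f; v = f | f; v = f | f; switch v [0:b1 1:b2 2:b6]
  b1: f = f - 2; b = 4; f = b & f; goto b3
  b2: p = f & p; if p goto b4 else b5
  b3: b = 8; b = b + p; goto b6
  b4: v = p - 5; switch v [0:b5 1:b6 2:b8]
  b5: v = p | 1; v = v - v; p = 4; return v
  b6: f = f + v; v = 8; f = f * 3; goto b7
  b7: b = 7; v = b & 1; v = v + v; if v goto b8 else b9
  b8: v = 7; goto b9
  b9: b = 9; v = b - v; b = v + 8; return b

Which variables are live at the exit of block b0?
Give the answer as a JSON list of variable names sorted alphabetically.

Answer: ["f", "p", "v"]

Working:
Per-block:
  b0 def {f,p,v} use ∅
  b1 def {b,f} use {f}
  b2 def {p} use {f,p}
  b3 def {b} use {p}
  b4 def {v} use {p}
  b5 def {p,v} use {p}
  b6 def {f,v} use {f,v}
  b7 def {b,v} use ∅
  b8 def {v} use ∅
  b9 def {b,v} use {v}

Live sets:
  live b0: ∅→{f,p,v}
  live b1: {f,p,v}→{f,p,v}
  live b2: {f,p}→{f,p}
  live b3: {f,p,v}→{f,v}
  live b4: {f,p}→{f,p,v}
  live b5: {p}→∅
  live b6: {f,v}→∅
  live b7: ∅→{v}
  live b8: ∅→{v}
  live b9: {v}→∅

live-out(b0) = ["f", "p", "v"]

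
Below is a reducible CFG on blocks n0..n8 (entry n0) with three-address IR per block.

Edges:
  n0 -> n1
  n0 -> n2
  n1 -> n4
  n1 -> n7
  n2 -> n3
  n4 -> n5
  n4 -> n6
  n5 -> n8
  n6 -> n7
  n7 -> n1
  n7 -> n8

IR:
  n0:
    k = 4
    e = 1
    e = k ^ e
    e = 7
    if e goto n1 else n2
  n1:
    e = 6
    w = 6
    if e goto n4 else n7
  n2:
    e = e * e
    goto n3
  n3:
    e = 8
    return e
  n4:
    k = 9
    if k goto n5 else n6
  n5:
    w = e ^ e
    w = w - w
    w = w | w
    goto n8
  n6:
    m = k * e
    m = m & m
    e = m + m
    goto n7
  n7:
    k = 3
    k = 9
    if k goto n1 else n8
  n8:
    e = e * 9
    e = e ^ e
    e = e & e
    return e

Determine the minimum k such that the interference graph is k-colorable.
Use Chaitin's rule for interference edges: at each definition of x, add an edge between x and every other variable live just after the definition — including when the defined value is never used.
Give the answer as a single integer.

Answer: 2

Working:
Per-block:
  n0 def {e,k} use ∅
  n1 def {e,w} use ∅
  n2 def {e} use {e}
  n3 def {e} use ∅
  n4 def {k} use ∅
  n5 def {w} use {e}
  n6 def {e,m} use {e,k}
  n7 def {k} use ∅
  n8 def {e} use {e}

Liveness:
  n0 li=∅ lo={e}
  n1 li=∅ lo={e}
  n2 li={e} lo=∅
  n3 li=∅ lo=∅
  n4 li={e} lo={e,k}
  n5 li={e} lo={e}
  n6 li={e,k} lo={e}
  n7 li={e} lo={e}
  n8 li={e} lo=∅

Interference:
  e↔{k,w}
  k↔{e}
  m↔∅
  w↔{e}

Registers:
  {e,k} pairwise interfere (2-clique) ⇒ χ ≥ 2
  2-colouring: r0={e,m}  r1={k,w}
  χ = 2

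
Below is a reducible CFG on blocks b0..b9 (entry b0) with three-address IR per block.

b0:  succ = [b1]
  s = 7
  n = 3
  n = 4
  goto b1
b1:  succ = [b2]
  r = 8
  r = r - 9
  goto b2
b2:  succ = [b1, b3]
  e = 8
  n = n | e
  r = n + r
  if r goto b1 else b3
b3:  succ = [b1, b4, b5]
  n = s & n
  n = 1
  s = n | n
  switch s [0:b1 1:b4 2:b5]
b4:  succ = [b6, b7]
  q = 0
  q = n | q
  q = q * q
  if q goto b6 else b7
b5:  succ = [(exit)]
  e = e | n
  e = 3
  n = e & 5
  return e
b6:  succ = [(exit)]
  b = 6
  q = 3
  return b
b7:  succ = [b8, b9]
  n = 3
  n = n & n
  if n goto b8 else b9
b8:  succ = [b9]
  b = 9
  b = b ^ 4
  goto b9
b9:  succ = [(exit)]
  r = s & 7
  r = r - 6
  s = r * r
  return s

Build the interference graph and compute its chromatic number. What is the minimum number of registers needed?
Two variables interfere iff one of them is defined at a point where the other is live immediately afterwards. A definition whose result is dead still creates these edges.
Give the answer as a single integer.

def/use:
  b0: def={n,s} ue=∅
  b1: def={r} ue=∅
  b2: def={e,n,r} ue={n,r}
  b3: def={n,s} ue={n,s}
  b4: def={q} ue={n}
  b5: def={e,n} ue={e,n}
  b6: def={b,q} ue=∅
  b7: def={n} ue=∅
  b8: def={b} ue=∅
  b9: def={r,s} ue={s}

Liveness:
  b0 li=∅ lo={n,s}
  b1 li={n,s} lo={n,r,s}
  b2 li={n,r,s} lo={e,n,s}
  b3 li={e,n,s} lo={e,n,s}
  b4 li={n,s} lo={s}
  b5 li={e,n} lo=∅
  b6 li=∅ lo=∅
  b7 li={s} lo={s}
  b8 li={s} lo={s}
  b9 li={s} lo=∅

Interfere edges:
  b↔{q,s}
  e↔{n,r,s}
  n↔{e,q,r,s}
  q↔{b,n,s}
  r↔{e,n,s}
  s↔{b,e,n,q,r}

Chromatic number:
  clique {e,n,r,s} ⇒ need ≥ 4
  4-colouring: r0={s}  r1={b,n}  r2={e,q}  r3={r}
  χ = 4

Answer: 4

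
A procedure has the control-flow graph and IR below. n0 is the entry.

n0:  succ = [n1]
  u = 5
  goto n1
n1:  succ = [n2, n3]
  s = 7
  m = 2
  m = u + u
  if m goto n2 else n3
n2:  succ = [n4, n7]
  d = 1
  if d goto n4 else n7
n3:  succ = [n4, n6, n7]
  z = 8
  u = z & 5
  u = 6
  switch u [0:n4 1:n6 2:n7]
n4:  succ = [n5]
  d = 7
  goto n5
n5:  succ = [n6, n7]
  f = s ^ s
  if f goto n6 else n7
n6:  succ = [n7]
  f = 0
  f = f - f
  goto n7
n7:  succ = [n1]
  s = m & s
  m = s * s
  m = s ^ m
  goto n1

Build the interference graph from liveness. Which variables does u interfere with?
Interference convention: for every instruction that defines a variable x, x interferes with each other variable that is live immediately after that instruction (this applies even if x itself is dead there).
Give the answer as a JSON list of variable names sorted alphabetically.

Per-block:
  n0: def={u} ue=∅
  n1: def={m,s} ue={u}
  n2: def={d} ue=∅
  n3: def={u,z} ue=∅
  n4: def={d} ue=∅
  n5: def={f} ue={s}
  n6: def={f} ue=∅
  n7: def={m,s} ue={m,s}

Liveness:
  n0: in=∅ out={u}
  n1: in={u} out={m,s,u}
  n2: in={m,s,u} out={m,s,u}
  n3: in={m,s} out={m,s,u}
  n4: in={m,s,u} out={m,s,u}
  n5: in={m,s,u} out={m,s,u}
  n6: in={m,s,u} out={m,s,u}
  n7: in={m,s,u} out={u}

Interfere edges:
  d↔{m,s,u}
  f↔{m,s,u}
  m↔{d,f,s,u,z}
  s↔{d,f,m,u,z}
  u↔{d,f,m,s}
  z↔{m,s}

N(u) = ["d", "f", "m", "s"]

Answer: ["d", "f", "m", "s"]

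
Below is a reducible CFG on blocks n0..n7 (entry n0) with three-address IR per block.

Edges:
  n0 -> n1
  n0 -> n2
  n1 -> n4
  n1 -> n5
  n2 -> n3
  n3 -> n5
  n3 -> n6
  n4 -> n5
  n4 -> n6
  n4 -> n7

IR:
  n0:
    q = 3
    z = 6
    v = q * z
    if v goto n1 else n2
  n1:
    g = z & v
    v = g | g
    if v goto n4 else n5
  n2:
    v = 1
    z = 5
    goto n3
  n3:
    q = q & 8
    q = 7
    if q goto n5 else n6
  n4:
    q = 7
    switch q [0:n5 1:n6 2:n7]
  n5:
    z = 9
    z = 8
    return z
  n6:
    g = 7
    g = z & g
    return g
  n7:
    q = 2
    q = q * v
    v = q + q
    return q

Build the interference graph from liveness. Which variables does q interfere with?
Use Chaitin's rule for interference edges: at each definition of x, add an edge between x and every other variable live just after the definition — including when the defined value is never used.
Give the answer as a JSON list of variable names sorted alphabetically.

Answer: ["v", "z"]

Working:
Block summaries:
  n0 def {q,v,z} use ∅
  n1 def {g,v} use {v,z}
  n2 def {v,z} use ∅
  n3 def {q} use {q}
  n4 def {q} use ∅
  n5 def {z} use ∅
  n6 def {g} use {z}
  n7 def {q,v} use {v}

Backward fixpoint:
  live n0: ∅→{q,v,z}
  live n1: {v,z}→{v,z}
  live n2: {q}→{q,z}
  live n3: {q,z}→{z}
  live n4: {v,z}→{v,z}
  live n5: ∅→∅
  live n6: {z}→∅
  live n7: {v}→∅

Interfere edges:
  g: {z}
  q: {v,z}
  v: {q,z}
  z: {g,q,v}

N(q) = ["v", "z"]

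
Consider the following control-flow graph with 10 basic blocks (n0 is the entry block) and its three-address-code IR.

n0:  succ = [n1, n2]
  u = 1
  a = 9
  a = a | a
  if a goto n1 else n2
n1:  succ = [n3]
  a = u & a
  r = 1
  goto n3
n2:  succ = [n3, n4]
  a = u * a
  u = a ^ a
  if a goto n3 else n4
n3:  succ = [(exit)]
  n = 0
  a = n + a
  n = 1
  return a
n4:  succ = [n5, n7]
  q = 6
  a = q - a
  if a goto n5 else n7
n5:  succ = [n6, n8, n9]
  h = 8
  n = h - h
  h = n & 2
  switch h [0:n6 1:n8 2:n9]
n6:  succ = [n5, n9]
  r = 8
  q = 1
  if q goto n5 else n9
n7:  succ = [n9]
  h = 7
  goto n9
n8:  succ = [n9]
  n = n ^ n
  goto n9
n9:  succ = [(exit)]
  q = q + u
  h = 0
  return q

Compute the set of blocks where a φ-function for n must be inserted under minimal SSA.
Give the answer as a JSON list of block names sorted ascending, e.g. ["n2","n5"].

Answer: ["n5", "n9"]

Working:
idom tree: n1←n0 n2←n0 n3←n0 n4←n2 n5←n4 n6←n5 n7←n4 n8←n5 n9←n4
Dom∩ at merges:
  n3: preds {n1,n2}: {n0,n1} ∩ {n0,n2} = {n0}; idom=n0
  n5: preds {n4,n6}: {n0,n2,n4} ∩ {n0,n2,n4,n5,n6} = {n0,n2,n4}; idom=n4
  n9: preds {n5,n6,n7,n8}: {n0,n2,n4,n5} ∩ {n0,n2,n4,n5,n6} ∩ {n0,n2,n4,n7} ∩ {n0,n2,n4,n5,n8} = {n0,n2,n4}; idom=n4

DF derivation:
  n3←n1: walk n1 to n0
  n3←n2: walk n2 to n0
  n5←n4: walk · to n4
  n5←n6: walk n6→n5 to n4
  n9←n5: walk n5 to n4
  n9←n6: walk n6→n5 to n4
  n9←n7: walk n7 to n4
  n9←n8: walk n8→n5 to n4
  n0: DF=∅
  n1: DF={n3}
  n2: DF={n3}
  n3: DF=∅
  n4: DF=∅
  n5: DF={n5,n9}
  n6: DF={n5,n9}
  n7: DF={n9}
  n8: DF={n9}
  n9: DF=∅

φ for n: defs {n3,n5,n8}
  DF⁺ = {n5,n9}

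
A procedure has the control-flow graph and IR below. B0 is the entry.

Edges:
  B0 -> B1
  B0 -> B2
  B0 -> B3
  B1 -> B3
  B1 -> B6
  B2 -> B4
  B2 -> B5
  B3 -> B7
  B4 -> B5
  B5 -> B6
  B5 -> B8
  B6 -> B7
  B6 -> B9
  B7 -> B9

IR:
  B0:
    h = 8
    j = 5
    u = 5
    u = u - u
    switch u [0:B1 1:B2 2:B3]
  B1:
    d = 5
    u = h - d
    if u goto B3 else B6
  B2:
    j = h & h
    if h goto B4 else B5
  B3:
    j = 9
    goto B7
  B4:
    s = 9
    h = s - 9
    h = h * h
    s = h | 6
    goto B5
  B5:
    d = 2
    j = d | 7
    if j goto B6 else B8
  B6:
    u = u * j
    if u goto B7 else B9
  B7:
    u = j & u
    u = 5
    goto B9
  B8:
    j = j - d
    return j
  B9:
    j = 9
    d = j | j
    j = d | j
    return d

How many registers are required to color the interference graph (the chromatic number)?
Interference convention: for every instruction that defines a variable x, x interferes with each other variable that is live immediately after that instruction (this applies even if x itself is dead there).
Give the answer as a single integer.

Block summaries:
  B0: {h,j,u} / ∅
  B1: {d,u} / {h}
  B2: {j} / {h}
  B3: {j} / ∅
  B4: {h,s} / ∅
  B5: {d,j} / ∅
  B6: {u} / {j,u}
  B7: {u} / {j,u}
  B8: {j} / {d,j}
  B9: {d,j} / ∅

Backward fixpoint:
  live B0: ∅→{h,j,u}
  live B1: {h,j}→{j,u}
  live B2: {h,u}→{u}
  live B3: {u}→{j,u}
  live B4: {u}→{u}
  live B5: {u}→{d,j,u}
  live B6: {j,u}→{j,u}
  live B7: {j,u}→∅
  live B8: {d,j}→∅
  live B9: ∅→∅

Interference:
  d — {h,j,u}
  h — {d,j,u}
  j — {d,h,u}
  s — {u}
  u — {d,h,j,s}

Registers:
  {d,h,j,u} pairwise interfere (4-clique) ⇒ χ ≥ 4
  4-colouring: R0={u}  R1={d,s}  R2={h}  R3={j}
  χ = 4

Answer: 4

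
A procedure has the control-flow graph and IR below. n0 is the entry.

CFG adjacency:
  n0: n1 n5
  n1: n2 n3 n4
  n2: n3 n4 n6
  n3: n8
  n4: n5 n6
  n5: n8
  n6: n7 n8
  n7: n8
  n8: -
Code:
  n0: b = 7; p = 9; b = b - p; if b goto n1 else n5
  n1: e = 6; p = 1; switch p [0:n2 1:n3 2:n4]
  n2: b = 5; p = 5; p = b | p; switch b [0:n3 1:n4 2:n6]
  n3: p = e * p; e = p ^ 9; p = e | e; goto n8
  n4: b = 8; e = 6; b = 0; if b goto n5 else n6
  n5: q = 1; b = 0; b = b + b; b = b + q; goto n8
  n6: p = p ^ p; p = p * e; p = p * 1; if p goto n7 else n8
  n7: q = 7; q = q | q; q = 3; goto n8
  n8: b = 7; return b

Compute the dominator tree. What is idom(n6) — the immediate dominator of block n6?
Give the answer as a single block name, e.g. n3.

Answer: n1

Derivation:
idom tree: n1←n0 n2←n1 n3←n1 n4←n1 n5←n0 n6←n1 n7←n6 n8←n0
Dom∩ at merges:
  n3: preds {n1,n2}: {n0,n1} ∩ {n0,n1,n2} = {n0,n1}; idom=n1
  n4: preds {n1,n2}: {n0,n1} ∩ {n0,n1,n2} = {n0,n1}; idom=n1
  n5: preds {n0,n4}: {n0} ∩ {n0,n1,n4} = {n0}; idom=n0
  n6: preds {n2,n4}: {n0,n1,n2} ∩ {n0,n1,n4} = {n0,n1}; idom=n1
  n8: preds {n3,n5,n6,n7}: {n0,n1,n3} ∩ {n0,n5} ∩ {n0,n1,n6} ∩ {n0,n1,n6,n7} = {n0}; idom=n0

idom(n6) = n1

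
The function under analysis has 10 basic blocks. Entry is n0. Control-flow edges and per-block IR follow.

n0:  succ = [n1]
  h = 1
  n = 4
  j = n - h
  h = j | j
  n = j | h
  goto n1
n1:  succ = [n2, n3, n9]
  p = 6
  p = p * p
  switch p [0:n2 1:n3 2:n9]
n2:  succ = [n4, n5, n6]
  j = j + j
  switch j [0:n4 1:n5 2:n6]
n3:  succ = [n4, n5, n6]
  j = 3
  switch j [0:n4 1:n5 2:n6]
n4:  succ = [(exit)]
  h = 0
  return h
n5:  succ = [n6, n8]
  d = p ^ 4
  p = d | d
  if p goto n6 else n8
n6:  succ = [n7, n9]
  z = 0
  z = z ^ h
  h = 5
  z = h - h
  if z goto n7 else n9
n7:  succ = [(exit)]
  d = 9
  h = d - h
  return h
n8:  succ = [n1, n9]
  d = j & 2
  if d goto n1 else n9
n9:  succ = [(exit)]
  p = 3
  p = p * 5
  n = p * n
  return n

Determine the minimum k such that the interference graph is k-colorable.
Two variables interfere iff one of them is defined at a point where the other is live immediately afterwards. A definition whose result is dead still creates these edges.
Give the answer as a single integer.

Per-block:
  n0: def={h,j,n} ue=∅
  n1: def={p} ue=∅
  n2: def={j} ue={j}
  n3: def={j} ue=∅
  n4: def={h} ue=∅
  n5: def={d,p} ue={p}
  n6: def={h,z} ue={h}
  n7: def={d,h} ue={h}
  n8: def={d} ue={j}
  n9: def={n,p} ue={n}

Liveness:
  n0: in=∅ out={h,j,n}
  n1: in={h,j,n} out={h,j,n,p}
  n2: in={h,j,n,p} out={h,j,n,p}
  n3: in={h,n,p} out={h,j,n,p}
  n4: in=∅ out=∅
  n5: in={h,j,n,p} out={h,j,n}
  n6: in={h,n} out={h,n}
  n7: in={h} out=∅
  n8: in={h,j,n} out={h,j,n}
  n9: in={n} out=∅

Interference:
  d — {h,j,n}
  h — {d,j,n,p,z}
  j — {d,h,n,p}
  n — {d,h,j,p,z}
  p — {h,j,n}
  z — {h,n}

Chromatic number:
  clique {d,h,j,n} ⇒ need ≥ 4
  4-colouring: r0={h}  r1={n}  r2={j,z}  r3={d,p}
  χ = 4

Answer: 4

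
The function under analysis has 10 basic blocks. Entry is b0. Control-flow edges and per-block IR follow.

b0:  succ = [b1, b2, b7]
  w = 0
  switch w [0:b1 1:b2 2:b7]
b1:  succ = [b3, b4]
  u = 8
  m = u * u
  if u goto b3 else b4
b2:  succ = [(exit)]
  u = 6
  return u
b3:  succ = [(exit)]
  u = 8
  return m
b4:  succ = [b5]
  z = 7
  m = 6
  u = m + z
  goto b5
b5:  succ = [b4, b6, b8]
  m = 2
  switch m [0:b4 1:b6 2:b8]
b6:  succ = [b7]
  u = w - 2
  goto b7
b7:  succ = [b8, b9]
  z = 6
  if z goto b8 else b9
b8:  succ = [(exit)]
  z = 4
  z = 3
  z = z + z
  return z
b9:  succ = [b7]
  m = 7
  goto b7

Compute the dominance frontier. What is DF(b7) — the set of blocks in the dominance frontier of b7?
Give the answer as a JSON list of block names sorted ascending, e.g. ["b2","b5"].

Answer: ["b7", "b8"]

Analysis:
idom tree: b1←b0 b2←b0 b3←b1 b4←b1 b5←b4 b6←b5 b7←b0 b8←b0 b9←b7
Dom∩ at merges:
  b4: preds {b1,b5}: {b0,b1} ∩ {b0,b1,b4,b5} = {b0,b1}; idom=b1
  b7: preds {b0,b6,b9}: {b0} ∩ {b0,b1,b4,b5,b6} ∩ {b0,b7,b9} = {b0}; idom=b0
  b8: preds {b5,b7}: {b0,b1,b4,b5} ∩ {b0,b7} = {b0}; idom=b0

DF derivation:
  b4←b1: walk · to b1
  b4←b5: walk b5→b4 to b1
  b7←b0: walk · to b0
  b7←b6: walk b6→b5→b4→b1 to b0
  b7←b9: walk b9→b7 to b0
  b8←b5: walk b5→b4→b1 to b0
  b8←b7: walk b7 to b0
  DF(b0)=∅
  DF(b1)={b7,b8}
  DF(b2)=∅
  DF(b3)=∅
  DF(b4)={b4,b7,b8}
  DF(b5)={b4,b7,b8}
  DF(b6)={b7}
  DF(b7)={b7,b8}
  DF(b8)=∅
  DF(b9)={b7}

DF(b7) = ["b7", "b8"]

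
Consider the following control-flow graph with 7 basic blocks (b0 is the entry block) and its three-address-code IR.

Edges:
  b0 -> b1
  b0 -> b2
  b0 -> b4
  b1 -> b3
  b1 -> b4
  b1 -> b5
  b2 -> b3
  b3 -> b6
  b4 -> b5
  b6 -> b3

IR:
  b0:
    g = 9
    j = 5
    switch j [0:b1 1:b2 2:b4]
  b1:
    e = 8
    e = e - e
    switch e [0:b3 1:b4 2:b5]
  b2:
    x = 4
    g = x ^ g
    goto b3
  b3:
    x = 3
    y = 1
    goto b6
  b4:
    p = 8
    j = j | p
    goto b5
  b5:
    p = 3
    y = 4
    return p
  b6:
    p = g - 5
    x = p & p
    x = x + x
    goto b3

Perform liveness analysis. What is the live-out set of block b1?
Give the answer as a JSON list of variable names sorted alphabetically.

def/use:
  b0: def={g,j} ue=∅
  b1: def={e} ue=∅
  b2: def={g,x} ue={g}
  b3: def={x,y} ue=∅
  b4: def={j,p} ue={j}
  b5: def={p,y} ue=∅
  b6: def={p,x} ue={g}

Live sets:
  b0 li=∅ lo={g,j}
  b1 li={g,j} lo={g,j}
  b2 li={g} lo={g}
  b3 li={g} lo={g}
  b4 li={j} lo=∅
  b5 li=∅ lo=∅
  b6 li={g} lo={g}

live-out(b1) = ["g", "j"]

Answer: ["g", "j"]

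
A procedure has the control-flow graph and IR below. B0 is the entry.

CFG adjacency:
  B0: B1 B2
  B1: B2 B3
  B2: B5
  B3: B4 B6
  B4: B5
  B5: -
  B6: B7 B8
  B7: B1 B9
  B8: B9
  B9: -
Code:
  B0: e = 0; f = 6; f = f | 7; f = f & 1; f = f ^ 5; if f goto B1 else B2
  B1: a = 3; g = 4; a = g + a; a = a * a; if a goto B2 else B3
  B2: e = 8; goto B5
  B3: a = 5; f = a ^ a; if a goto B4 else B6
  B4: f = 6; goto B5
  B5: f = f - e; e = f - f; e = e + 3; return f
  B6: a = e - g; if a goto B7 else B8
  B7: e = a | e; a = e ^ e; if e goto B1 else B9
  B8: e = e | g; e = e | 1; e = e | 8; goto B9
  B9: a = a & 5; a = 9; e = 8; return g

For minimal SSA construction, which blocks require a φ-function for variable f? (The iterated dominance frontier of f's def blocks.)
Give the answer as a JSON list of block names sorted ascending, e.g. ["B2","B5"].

idom tree: B1←B0 B2←B0 B3←B1 B4←B3 B5←B0 B6←B3 B7←B6 B8←B6 B9←B6
Dom∩ at merges:
  B1: preds {B0,B7}: {B0} ∩ {B0,B1,B3,B6,B7} = {B0}; idom=B0
  B2: preds {B0,B1}: {B0} ∩ {B0,B1} = {B0}; idom=B0
  B5: preds {B2,B4}: {B0,B2} ∩ {B0,B1,B3,B4} = {B0}; idom=B0
  B9: preds {B7,B8}: {B0,B1,B3,B6,B7} ∩ {B0,B1,B3,B6,B8} = {B0,B1,B3,B6}; idom=B6

DF derivation:
  B1←B0: walk · to B0
  B1←B7: walk B7→B6→B3→B1 to B0
  B2←B0: walk · to B0
  B2←B1: walk B1 to B0
  B5←B2: walk B2 to B0
  B5←B4: walk B4→B3→B1 to B0
  B9←B7: walk B7 to B6
  B9←B8: walk B8 to B6
  DF(B0)=∅
  DF(B1)={B1,B2,B5}
  DF(B2)={B5}
  DF(B3)={B1,B5}
  DF(B4)={B5}
  DF(B5)=∅
  DF(B6)={B1}
  DF(B7)={B1,B9}
  DF(B8)={B9}
  DF(B9)=∅

φ for f: defs {B0,B3,B4,B5}
  DF⁺ = {B1,B2,B5}

Answer: ["B1", "B2", "B5"]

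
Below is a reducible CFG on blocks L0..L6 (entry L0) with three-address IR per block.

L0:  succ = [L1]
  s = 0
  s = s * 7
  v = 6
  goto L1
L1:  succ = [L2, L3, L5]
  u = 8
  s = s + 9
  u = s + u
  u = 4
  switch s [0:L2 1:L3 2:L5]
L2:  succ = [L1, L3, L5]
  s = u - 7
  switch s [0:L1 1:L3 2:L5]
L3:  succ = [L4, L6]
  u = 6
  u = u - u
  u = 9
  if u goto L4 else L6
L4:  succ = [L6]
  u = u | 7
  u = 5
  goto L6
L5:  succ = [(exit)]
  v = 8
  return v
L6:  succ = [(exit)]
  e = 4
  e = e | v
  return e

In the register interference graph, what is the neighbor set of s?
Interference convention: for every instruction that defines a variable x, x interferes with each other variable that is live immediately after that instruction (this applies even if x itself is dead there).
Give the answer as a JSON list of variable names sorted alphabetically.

Answer: ["u", "v"]

Derivation:
Per-block:
  L0 def {s,v} use ∅
  L1 def {s,u} use {s}
  L2 def {s} use {u}
  L3 def {u} use ∅
  L4 def {u} use {u}
  L5 def {v} use ∅
  L6 def {e} use {v}

Liveness:
  live L0: ∅→{s,v}
  live L1: {s,v}→{u,v}
  live L2: {u,v}→{s,v}
  live L3: {v}→{u,v}
  live L4: {u,v}→{v}
  live L5: ∅→∅
  live L6: {v}→∅

Interference:
  e — {v}
  s — {u,v}
  u — {s,v}
  v — {e,s,u}

N(s) = ["u", "v"]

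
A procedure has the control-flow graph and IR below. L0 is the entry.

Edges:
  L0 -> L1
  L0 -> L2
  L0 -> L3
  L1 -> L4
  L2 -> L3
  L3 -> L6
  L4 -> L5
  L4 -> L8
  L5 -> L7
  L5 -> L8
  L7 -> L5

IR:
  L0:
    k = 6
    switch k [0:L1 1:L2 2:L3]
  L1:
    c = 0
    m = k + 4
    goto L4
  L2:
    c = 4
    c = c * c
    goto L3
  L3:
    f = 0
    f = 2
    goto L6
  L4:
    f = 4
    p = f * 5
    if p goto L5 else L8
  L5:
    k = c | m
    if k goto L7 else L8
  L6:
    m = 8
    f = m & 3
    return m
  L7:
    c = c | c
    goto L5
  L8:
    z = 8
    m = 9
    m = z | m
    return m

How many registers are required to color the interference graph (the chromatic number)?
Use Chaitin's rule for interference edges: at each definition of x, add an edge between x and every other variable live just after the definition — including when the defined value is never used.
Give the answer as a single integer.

def/use:
  L0 def {k} use ∅
  L1 def {c,m} use {k}
  L2 def {c} use ∅
  L3 def {f} use ∅
  L4 def {f,p} use ∅
  L5 def {k} use {c,m}
  L6 def {f,m} use ∅
  L7 def {c} use {c}
  L8 def {m,z} use ∅

Backward fixpoint:
  live L0: ∅→{k}
  live L1: {k}→{c,m}
  live L2: ∅→∅
  live L3: ∅→∅
  live L4: {c,m}→{c,m}
  live L5: {c,m}→{c,m}
  live L6: ∅→∅
  live L7: {c,m}→{c,m}
  live L8: ∅→∅

Conflict graph:
  c — {f,k,m,p}
  f — {c,m}
  k — {c,m}
  m — {c,f,k,p,z}
  p — {c,m}
  z — {m}

Chromatic number:
  lower bound: {c,f,m} mutually conflict ⇒ χ ≥ 3
  assign c→c1 f→c2 k→c2 m→c0 p→c2 z→c1 — no edge inside a register ⇒ χ ≤ 3
  χ = 3

Answer: 3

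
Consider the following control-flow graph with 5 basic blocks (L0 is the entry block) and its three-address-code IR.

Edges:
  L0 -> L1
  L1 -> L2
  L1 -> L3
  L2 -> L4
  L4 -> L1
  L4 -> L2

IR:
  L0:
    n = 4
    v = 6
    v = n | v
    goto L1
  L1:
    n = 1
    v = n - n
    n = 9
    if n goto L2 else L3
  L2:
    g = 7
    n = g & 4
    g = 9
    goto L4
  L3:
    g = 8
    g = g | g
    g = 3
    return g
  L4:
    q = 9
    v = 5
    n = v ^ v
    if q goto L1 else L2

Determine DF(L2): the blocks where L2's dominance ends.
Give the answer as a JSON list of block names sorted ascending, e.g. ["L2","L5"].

idom tree: L1←L0 L2←L1 L3←L1 L4←L2
Dom at joins:
  L1: preds {L0,L4}: {L0} ∩ {L0,L1,L2,L4} = {L0}; idom=L0
  L2: preds {L1,L4}: {L0,L1} ∩ {L0,L1,L2,L4} = {L0,L1}; idom=L1

DF walk-up:
  L1←L0: walk · to L0
  L1←L4: walk L4→L2→L1 to L0
  L2←L1: walk · to L1
  L2←L4: walk L4→L2 to L1
  L0: DF=∅
  L1: DF={L1}
  L2: DF={L1,L2}
  L3: DF=∅
  L4: DF={L1,L2}

DF(L2) = ["L1", "L2"]

Answer: ["L1", "L2"]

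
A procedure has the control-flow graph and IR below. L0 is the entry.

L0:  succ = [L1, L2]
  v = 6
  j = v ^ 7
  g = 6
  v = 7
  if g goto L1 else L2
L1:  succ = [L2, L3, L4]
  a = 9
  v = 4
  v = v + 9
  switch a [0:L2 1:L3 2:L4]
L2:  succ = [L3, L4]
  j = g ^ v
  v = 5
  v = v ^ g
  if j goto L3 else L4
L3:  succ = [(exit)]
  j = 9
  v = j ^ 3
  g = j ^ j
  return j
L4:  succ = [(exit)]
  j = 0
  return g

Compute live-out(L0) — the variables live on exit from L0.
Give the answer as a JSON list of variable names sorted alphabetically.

Answer: ["g", "v"]

Derivation:
Block summaries:
  L0: def={g,j,v} ue=∅
  L1: def={a,v} ue=∅
  L2: def={j,v} ue={g,v}
  L3: def={g,j,v} ue=∅
  L4: def={j} ue={g}

Backward fixpoint:
  live L0: ∅→{g,v}
  live L1: {g}→{g,v}
  live L2: {g,v}→{g}
  live L3: ∅→∅
  live L4: {g}→∅

live-out(L0) = ["g", "v"]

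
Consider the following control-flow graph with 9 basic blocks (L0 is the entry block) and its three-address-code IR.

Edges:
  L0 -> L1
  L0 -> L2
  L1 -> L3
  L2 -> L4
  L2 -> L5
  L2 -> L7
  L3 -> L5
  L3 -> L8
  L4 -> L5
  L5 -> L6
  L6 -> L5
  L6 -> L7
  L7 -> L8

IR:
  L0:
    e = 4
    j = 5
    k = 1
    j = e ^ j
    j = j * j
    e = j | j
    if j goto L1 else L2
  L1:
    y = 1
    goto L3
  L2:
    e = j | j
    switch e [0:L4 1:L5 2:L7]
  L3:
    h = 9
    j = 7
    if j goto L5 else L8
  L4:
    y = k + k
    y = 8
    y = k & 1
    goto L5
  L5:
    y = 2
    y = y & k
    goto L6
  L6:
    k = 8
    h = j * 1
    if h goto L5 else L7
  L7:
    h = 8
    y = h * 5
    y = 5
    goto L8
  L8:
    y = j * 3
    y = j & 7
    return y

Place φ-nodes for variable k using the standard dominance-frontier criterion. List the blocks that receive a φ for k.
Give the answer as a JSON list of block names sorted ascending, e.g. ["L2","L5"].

idom tree: L1←L0 L2←L0 L3←L1 L4←L2 L5←L0 L6←L5 L7←L0 L8←L0
Dom at joins:
  L5: preds {L2,L3,L4,L6}: {L0,L2} ∩ {L0,L1,L3} ∩ {L0,L2,L4} ∩ {L0,L5,L6} = {L0}; idom=L0
  L7: preds {L2,L6}: {L0,L2} ∩ {L0,L5,L6} = {L0}; idom=L0
  L8: preds {L3,L7}: {L0,L1,L3} ∩ {L0,L7} = {L0}; idom=L0

DF walk-up:
  join L5 pred L2: L2 stop@L0
  join L5 pred L3: L3→L1 stop@L0
  join L5 pred L4: L4→L2 stop@L0
  join L5 pred L6: L6→L5 stop@L0
  join L7 pred L2: L2 stop@L0
  join L7 pred L6: L6→L5 stop@L0
  join L8 pred L3: L3→L1 stop@L0
  join L8 pred L7: L7 stop@L0
  L0 → ∅
  L1 → {L5,L8}
  L2 → {L5,L7}
  L3 → {L5,L8}
  L4 → {L5}
  L5 → {L5,L7}
  L6 → {L5,L7}
  L7 → {L8}
  L8 → ∅

φ for k: defs {L0,L6}
  DF⁺ = {L5,L7,L8}

Answer: ["L5", "L7", "L8"]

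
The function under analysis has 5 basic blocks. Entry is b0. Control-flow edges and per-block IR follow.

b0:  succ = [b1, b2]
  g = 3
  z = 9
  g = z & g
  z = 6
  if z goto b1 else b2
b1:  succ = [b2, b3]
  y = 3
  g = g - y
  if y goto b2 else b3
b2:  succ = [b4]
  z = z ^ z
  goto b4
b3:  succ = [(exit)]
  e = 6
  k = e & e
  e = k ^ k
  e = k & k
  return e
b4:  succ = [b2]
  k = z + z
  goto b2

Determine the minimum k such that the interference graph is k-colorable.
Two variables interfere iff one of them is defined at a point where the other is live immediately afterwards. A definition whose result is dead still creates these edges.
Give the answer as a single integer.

Answer: 3

Derivation:
Block summaries:
  b0: def={g,z} ue=∅
  b1: def={g,y} ue={g}
  b2: def={z} ue={z}
  b3: def={e,k} ue=∅
  b4: def={k} ue={z}

Live sets:
  live b0: ∅→{g,z}
  live b1: {g,z}→{z}
  live b2: {z}→{z}
  live b3: ∅→∅
  live b4: {z}→{z}

Interference:
  e↔{k}
  g↔{y,z}
  k↔{e,z}
  y↔{g,z}
  z↔{g,k,y}

Chromatic number:
  {g,y,z} pairwise interfere (3-clique) ⇒ χ ≥ 3
  assign e→c0 g→c1 k→c1 y→c2 z→c0 — no edge inside a register ⇒ χ ≤ 3
  χ = 3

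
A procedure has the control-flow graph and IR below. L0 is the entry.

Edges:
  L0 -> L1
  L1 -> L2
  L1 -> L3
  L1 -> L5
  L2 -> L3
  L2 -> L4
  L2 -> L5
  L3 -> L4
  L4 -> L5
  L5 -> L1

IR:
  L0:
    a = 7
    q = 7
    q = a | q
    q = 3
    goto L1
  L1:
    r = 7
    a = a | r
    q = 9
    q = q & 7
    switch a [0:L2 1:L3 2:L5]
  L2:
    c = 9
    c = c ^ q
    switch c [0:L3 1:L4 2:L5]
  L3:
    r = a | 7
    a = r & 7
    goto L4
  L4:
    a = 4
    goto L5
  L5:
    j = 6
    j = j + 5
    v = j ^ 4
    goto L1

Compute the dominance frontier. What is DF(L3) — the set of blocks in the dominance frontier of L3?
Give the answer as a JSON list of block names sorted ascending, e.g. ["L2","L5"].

idom tree: L1←L0 L2←L1 L3←L1 L4←L1 L5←L1
Join-block Dom:
  L1: preds {L0,L5}: {L0} ∩ {L0,L1,L5} = {L0}; idom=L0
  L3: preds {L1,L2}: {L0,L1} ∩ {L0,L1,L2} = {L0,L1}; idom=L1
  L4: preds {L2,L3}: {L0,L1,L2} ∩ {L0,L1,L3} = {L0,L1}; idom=L1
  L5: preds {L1,L2,L4}: {L0,L1} ∩ {L0,L1,L2} ∩ {L0,L1,L4} = {L0,L1}; idom=L1

Frontier:
  L1←L0: walk · to L0
  L1←L5: walk L5→L1 to L0
  L3←L1: walk · to L1
  L3←L2: walk L2 to L1
  L4←L2: walk L2 to L1
  L4←L3: walk L3 to L1
  L5←L1: walk · to L1
  L5←L2: walk L2 to L1
  L5←L4: walk L4 to L1
  DF(L0)=∅
  DF(L1)={L1}
  DF(L2)={L3,L4,L5}
  DF(L3)={L4}
  DF(L4)={L5}
  DF(L5)={L1}

DF(L3) = ["L4"]

Answer: ["L4"]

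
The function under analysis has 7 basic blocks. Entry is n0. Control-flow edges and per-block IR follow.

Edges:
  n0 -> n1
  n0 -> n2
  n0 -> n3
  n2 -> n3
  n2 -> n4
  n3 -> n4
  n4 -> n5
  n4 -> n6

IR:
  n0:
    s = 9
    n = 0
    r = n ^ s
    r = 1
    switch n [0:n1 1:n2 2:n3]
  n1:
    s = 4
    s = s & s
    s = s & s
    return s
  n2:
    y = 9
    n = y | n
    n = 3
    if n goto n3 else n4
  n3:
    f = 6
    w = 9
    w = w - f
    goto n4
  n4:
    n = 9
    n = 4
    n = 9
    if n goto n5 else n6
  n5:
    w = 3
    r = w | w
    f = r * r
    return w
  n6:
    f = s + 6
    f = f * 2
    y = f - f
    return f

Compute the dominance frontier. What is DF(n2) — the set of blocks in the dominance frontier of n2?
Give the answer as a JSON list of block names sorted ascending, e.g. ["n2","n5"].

Answer: ["n3", "n4"]

Working:
idom tree: n1←n0 n2←n0 n3←n0 n4←n0 n5←n4 n6←n4
Join-block Dom:
  n3: preds {n0,n2}: {n0} ∩ {n0,n2} = {n0}; idom=n0
  n4: preds {n2,n3}: {n0,n2} ∩ {n0,n3} = {n0}; idom=n0

Frontier:
  n3←n0: walk · to n0
  n3←n2: walk n2 to n0
  n4←n2: walk n2 to n0
  n4←n3: walk n3 to n0
  n0 → ∅
  n1 → ∅
  n2 → {n3,n4}
  n3 → {n4}
  n4 → ∅
  n5 → ∅
  n6 → ∅

DF(n2) = ["n3", "n4"]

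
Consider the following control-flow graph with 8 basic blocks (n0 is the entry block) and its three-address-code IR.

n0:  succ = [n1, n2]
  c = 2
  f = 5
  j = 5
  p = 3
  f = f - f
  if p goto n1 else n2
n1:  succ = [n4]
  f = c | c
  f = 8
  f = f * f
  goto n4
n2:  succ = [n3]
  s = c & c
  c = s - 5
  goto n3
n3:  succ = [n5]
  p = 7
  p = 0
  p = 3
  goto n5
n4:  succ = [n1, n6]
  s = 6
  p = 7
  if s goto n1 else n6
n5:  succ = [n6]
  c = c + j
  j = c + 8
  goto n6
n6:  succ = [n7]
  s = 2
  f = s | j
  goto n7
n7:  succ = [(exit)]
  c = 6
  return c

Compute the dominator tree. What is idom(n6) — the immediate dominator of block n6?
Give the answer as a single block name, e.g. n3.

idom tree: n1←n0 n2←n0 n3←n2 n4←n1 n5←n3 n6←n0 n7←n6
Dom at joins:
  n1: preds {n0,n4}: {n0} ∩ {n0,n1,n4} = {n0}; idom=n0
  n6: preds {n4,n5}: {n0,n1,n4} ∩ {n0,n2,n3,n5} = {n0}; idom=n0

idom(n6) = n0

Answer: n0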